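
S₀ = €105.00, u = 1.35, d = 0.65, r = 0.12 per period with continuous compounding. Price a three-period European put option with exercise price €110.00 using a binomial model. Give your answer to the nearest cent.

€9.05

Risk-neutral probability p = (e^0.12 − 0.65)/(1.35 − 0.65) = 0.4775/0.7000 = 0.6821
Terminal stock prices: S_uuu = 258.3, S_uud = 124.4, S_udd = 59.89, S_ddd = 28.84
Terminal payoffs (K − S): max(-148.3, 0) = 0, max(-14.39, 0) = 0, max(50.11, 0) = 50.11, max(81.16, 0) = 81.16
Node uu (S = 191.4): V_uu = e^(−0.12)·[0.6821·0.0000 + 0.3179·0.0000] = 0.0000
Node ud (S = 92.14): V_ud = e^(−0.12)·[0.6821·0.0000 + 0.3179·50.1106] = 14.1271
Node dd (S = 44.36): V_dd = e^(−0.12)·[0.6821·50.1106 + 0.3179·81.1644] = 53.1987
Node u (S = 141.8): V_u = e^(−0.12)·[0.6821·0.0000 + 0.3179·14.1271] = 3.9827
Node d (S = 68.25): V_d = e^(−0.12)·[0.6821·14.1271 + 0.3179·53.1987] = 23.5446
Node 0 (S = 105): V_0 = e^(−0.12)·[0.6821·3.9827 + 0.3179·23.5446] = 9.0472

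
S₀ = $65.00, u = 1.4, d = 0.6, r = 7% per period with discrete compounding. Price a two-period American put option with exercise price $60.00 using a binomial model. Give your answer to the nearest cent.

Risk-neutral probability p = (1 + 0.07 − 0.6)/(1.4 − 0.6) = 0.4700/0.8000 = 0.5875
Terminal stock prices: S_uu = 127.4, S_ud = 54.6, S_dd = 23.4
Terminal payoffs (K − S): max(-67.4, 0) = 0, max(5.4, 0) = 5.4, max(36.6, 0) = 36.6
Node u (S = 91): continuation = 1/1.07·[0.5875·0.0000 + 0.4125·5.4000] = 2.0818; exercise value = 0.0000 ≤ continuation, so V_u = 2.0818
Node d (S = 39): continuation = 1/1.07·[0.5875·5.4000 + 0.4125·36.6000] = 17.0748; exercise value = 21.0000 > continuation, so V_d = 21.0000 (exercise)
Node 0 (S = 65): continuation = 1/1.07·[0.5875·2.0818 + 0.4125·21.0000] = 9.2388; exercise value = 0.0000 ≤ continuation, so V_0 = 9.2388

$9.24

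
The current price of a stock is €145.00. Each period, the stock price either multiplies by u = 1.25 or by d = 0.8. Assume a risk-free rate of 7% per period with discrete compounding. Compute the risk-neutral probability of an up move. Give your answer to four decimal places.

p = 0.6000

Risk-neutral probability p = (1 + 0.07 − 0.8)/(1.25 − 0.8) = 0.2700/0.4500 = 0.6000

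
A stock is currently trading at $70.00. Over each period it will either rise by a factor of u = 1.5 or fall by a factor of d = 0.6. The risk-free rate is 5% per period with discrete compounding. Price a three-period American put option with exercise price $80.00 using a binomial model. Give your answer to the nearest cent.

Risk-neutral probability p = (1 + 0.05 − 0.6)/(1.5 − 0.6) = 0.4500/0.9000 = 0.5000
Terminal stock prices: S_uuu = 236.2, S_uud = 94.5, S_udd = 37.8, S_ddd = 15.12
Terminal payoffs (K − S): max(-156.2, 0) = 0, max(-14.5, 0) = 0, max(42.2, 0) = 42.2, max(64.88, 0) = 64.88
Node uu (S = 157.5): continuation = 1/1.05·[0.5000·0.0000 + 0.5000·0.0000] = 0.0000; exercise value = 0.0000 ≤ continuation, so V_uu = 0.0000
Node ud (S = 63): continuation = 1/1.05·[0.5000·0.0000 + 0.5000·42.2000] = 20.0952; exercise value = 17.0000 ≤ continuation, so V_ud = 20.0952
Node dd (S = 25.2): continuation = 1/1.05·[0.5000·42.2000 + 0.5000·64.8800] = 50.9905; exercise value = 54.8000 > continuation, so V_dd = 54.8000 (exercise)
Node u (S = 105): continuation = 1/1.05·[0.5000·0.0000 + 0.5000·20.0952] = 9.5692; exercise value = 0.0000 ≤ continuation, so V_u = 9.5692
Node d (S = 42): continuation = 1/1.05·[0.5000·20.0952 + 0.5000·54.8000] = 35.6644; exercise value = 38.0000 > continuation, so V_d = 38.0000 (exercise)
Node 0 (S = 70): continuation = 1/1.05·[0.5000·9.5692 + 0.5000·38.0000] = 22.6520; exercise value = 10.0000 ≤ continuation, so V_0 = 22.6520

$22.65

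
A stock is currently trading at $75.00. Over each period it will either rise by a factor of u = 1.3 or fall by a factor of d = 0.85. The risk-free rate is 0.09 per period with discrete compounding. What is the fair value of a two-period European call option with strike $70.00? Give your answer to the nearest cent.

Risk-neutral probability p = (1 + 0.09 − 0.85)/(1.3 − 0.85) = 0.2400/0.4500 = 0.5333
Terminal stock prices: S_uu = 126.8, S_ud = 82.88, S_dd = 54.19
Terminal payoffs (S − K): max(56.75, 0) = 56.75, max(12.88, 0) = 12.88, max(-15.81, 0) = 0
Node u (S = 97.5): V_u = 1/1.09·[0.5333·56.7500 + 0.4667·12.8750] = 33.2798
Node d (S = 63.75): V_d = 1/1.09·[0.5333·12.8750 + 0.4667·0.0000] = 6.2997
Node 0 (S = 75): V_0 = 1/1.09·[0.5333·33.2798 + 0.4667·6.2997] = 18.9808

$18.98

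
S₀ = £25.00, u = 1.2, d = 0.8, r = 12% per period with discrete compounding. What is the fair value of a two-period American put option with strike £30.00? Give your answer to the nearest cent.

Risk-neutral probability p = (1 + 0.12 − 0.8)/(1.2 − 0.8) = 0.3200/0.4000 = 0.8000
Terminal stock prices: S_uu = 36, S_ud = 24, S_dd = 16
Terminal payoffs (K − S): max(-6, 0) = 0, max(6, 0) = 6, max(14, 0) = 14
Node u (S = 30): continuation = 1/1.12·[0.8000·0.0000 + 0.2000·6.0000] = 1.0714; exercise value = 0.0000 ≤ continuation, so V_u = 1.0714
Node d (S = 20): continuation = 1/1.12·[0.8000·6.0000 + 0.2000·14.0000] = 6.7857; exercise value = 10.0000 > continuation, so V_d = 10.0000 (exercise)
Node 0 (S = 25): continuation = 1/1.12·[0.8000·1.0714 + 0.2000·10.0000] = 2.5510; exercise value = 5.0000 > continuation, so V_0 = 5.0000 (exercise)

£5.00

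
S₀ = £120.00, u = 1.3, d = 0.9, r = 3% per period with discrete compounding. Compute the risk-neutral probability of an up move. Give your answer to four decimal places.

Risk-neutral probability p = (1 + 0.03 − 0.9)/(1.3 − 0.9) = 0.1300/0.4000 = 0.3250

p = 0.3250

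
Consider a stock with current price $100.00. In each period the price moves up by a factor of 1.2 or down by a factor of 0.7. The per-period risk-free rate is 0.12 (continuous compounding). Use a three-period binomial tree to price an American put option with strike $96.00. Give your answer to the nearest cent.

$4.51

Risk-neutral probability p = (e^0.12 − 0.7)/(1.2 − 0.7) = 0.4275/0.5000 = 0.8550
Terminal stock prices: S_uuu = 172.8, S_uud = 100.8, S_udd = 58.8, S_ddd = 34.3
Terminal payoffs (K − S): max(-76.8, 0) = 0, max(-4.8, 0) = 0, max(37.2, 0) = 37.2, max(61.7, 0) = 61.7
Node uu (S = 144): continuation = e^(−0.12)·[0.8550·0.0000 + 0.1450·0.0000] = 0.0000; exercise value = 0.0000 ≤ continuation, so V_uu = 0.0000
Node ud (S = 84): continuation = e^(−0.12)·[0.8550·0.0000 + 0.1450·37.2000] = 4.7843; exercise value = 12.0000 > continuation, so V_ud = 12.0000 (exercise)
Node dd (S = 49): continuation = e^(−0.12)·[0.8550·37.2000 + 0.1450·61.7000] = 36.1444; exercise value = 47.0000 > continuation, so V_dd = 47.0000 (exercise)
Node u (S = 120): continuation = e^(−0.12)·[0.8550·0.0000 + 0.1450·12.0000] = 1.5433; exercise value = 0.0000 ≤ continuation, so V_u = 1.5433
Node d (S = 70): continuation = e^(−0.12)·[0.8550·12.0000 + 0.1450·47.0000] = 15.1444; exercise value = 26.0000 > continuation, so V_d = 26.0000 (exercise)
Node 0 (S = 100): continuation = e^(−0.12)·[0.8550·1.5433 + 0.1450·26.0000] = 4.5141; exercise value = 0.0000 ≤ continuation, so V_0 = 4.5141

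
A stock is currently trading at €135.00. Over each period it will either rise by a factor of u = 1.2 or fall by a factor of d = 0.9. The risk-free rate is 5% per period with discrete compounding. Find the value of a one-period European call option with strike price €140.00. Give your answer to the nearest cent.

Risk-neutral probability p = (1 + 0.05 − 0.9)/(1.2 − 0.9) = 0.1500/0.3000 = 0.5000
Terminal stock prices: S_u = 162, S_d = 121.5
Terminal payoffs (S − K): max(22, 0) = 22, max(-18.5, 0) = 0
Node 0 (S = 135): V_0 = 1/1.05·[0.5000·22.0000 + 0.5000·0.0000] = 10.4762

€10.48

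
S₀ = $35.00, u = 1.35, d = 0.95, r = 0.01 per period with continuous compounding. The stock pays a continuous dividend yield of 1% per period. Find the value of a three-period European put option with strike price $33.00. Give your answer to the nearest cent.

Per-period risk-free factor R = e^0.01 = 1.0101; dividend-adjusted growth = e^(0.01−0.01) = 1.0000.
Risk-neutral probability p = (1.0000 − 0.95)/(1.35 − 0.95) = 0.0500/0.4000 = 0.1250
Terminal stock prices: S_uuu = 86.11, S_uud = 60.6, S_udd = 42.64, S_ddd = 30.01
Terminal payoffs (K − S): max(-53.11, 0) = 0, max(-27.6, 0) = 0, max(-9.643, 0) = 0, max(2.992, 0) = 2.992
Node uu (S = 63.79): V_uu = e^(−0.01)·[0.1250·0.0000 + 0.8750·0.0000] = 0.0000
Node ud (S = 44.89): V_ud = e^(−0.01)·[0.1250·0.0000 + 0.8750·0.0000] = 0.0000
Node dd (S = 31.59): V_dd = e^(−0.01)·[0.1250·0.0000 + 0.8750·2.9919] = 2.5918
Node u (S = 47.25): V_u = e^(−0.01)·[0.1250·0.0000 + 0.8750·0.0000] = 0.0000
Node d (S = 33.25): V_d = e^(−0.01)·[0.1250·0.0000 + 0.8750·2.5918] = 2.2453
Node 0 (S = 35): V_0 = e^(−0.01)·[0.1250·0.0000 + 0.8750·2.2453] = 1.9451

$1.95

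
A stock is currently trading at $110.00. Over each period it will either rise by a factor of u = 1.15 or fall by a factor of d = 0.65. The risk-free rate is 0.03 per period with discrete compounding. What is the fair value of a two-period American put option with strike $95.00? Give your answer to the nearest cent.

Risk-neutral probability p = (1 + 0.03 − 0.65)/(1.15 − 0.65) = 0.3800/0.5000 = 0.7600
Terminal stock prices: S_uu = 145.5, S_ud = 82.22, S_dd = 46.48
Terminal payoffs (K − S): max(-50.47, 0) = 0, max(12.78, 0) = 12.78, max(48.52, 0) = 48.52
Node u (S = 126.5): continuation = 1/1.03·[0.7600·0.0000 + 0.2400·12.7750] = 2.9767; exercise value = 0.0000 ≤ continuation, so V_u = 2.9767
Node d (S = 71.5): continuation = 1/1.03·[0.7600·12.7750 + 0.2400·48.5250] = 20.7330; exercise value = 23.5000 > continuation, so V_d = 23.5000 (exercise)
Node 0 (S = 110): continuation = 1/1.03·[0.7600·2.9767 + 0.2400·23.5000] = 7.6721; exercise value = 0.0000 ≤ continuation, so V_0 = 7.6721

$7.67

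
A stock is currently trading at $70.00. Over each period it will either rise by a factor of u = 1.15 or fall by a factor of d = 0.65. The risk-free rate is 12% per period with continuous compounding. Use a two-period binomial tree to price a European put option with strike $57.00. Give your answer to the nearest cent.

Risk-neutral probability p = (e^0.12 − 0.65)/(1.15 − 0.65) = 0.4775/0.5000 = 0.9550
Terminal stock prices: S_uu = 92.57, S_ud = 52.33, S_dd = 29.58
Terminal payoffs (K − S): max(-35.57, 0) = 0, max(4.675, 0) = 4.675, max(27.42, 0) = 27.42
Node u (S = 80.5): V_u = e^(−0.12)·[0.9550·0.0000 + 0.0450·4.6750] = 0.1866
Node d (S = 45.5): V_d = e^(−0.12)·[0.9550·4.6750 + 0.0450·27.4250] = 5.0545
Node 0 (S = 70): V_0 = e^(−0.12)·[0.9550·0.1866 + 0.0450·5.0545] = 0.3598

$0.36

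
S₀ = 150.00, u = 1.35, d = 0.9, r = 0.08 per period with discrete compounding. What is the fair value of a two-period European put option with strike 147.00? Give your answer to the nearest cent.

Risk-neutral probability p = (1 + 0.08 − 0.9)/(1.35 − 0.9) = 0.1800/0.4500 = 0.4000
Terminal stock prices: S_uu = 273.4, S_ud = 182.2, S_dd = 121.5
Terminal payoffs (K − S): max(-126.4, 0) = 0, max(-35.25, 0) = 0, max(25.5, 0) = 25.5
Node u (S = 202.5): V_u = 1/1.08·[0.4000·0.0000 + 0.6000·0.0000] = 0.0000
Node d (S = 135): V_d = 1/1.08·[0.4000·0.0000 + 0.6000·25.5000] = 14.1667
Node 0 (S = 150): V_0 = 1/1.08·[0.4000·0.0000 + 0.6000·14.1667] = 7.8704

7.87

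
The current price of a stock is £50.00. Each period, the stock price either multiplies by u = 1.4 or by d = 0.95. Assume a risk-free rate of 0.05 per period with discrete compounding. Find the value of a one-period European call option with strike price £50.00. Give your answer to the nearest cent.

Risk-neutral probability p = (1 + 0.05 − 0.95)/(1.4 − 0.95) = 0.1000/0.4500 = 0.2222
Terminal stock prices: S_u = 70, S_d = 47.5
Terminal payoffs (S − K): max(20, 0) = 20, max(-2.5, 0) = 0
Node 0 (S = 50): V_0 = 1/1.05·[0.2222·20.0000 + 0.7778·0.0000] = 4.2328

£4.23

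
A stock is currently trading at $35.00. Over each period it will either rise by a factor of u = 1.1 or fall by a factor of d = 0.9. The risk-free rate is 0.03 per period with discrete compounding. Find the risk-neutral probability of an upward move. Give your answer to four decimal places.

p = 0.6500

Risk-neutral probability p = (1 + 0.03 − 0.9)/(1.1 − 0.9) = 0.1300/0.2000 = 0.6500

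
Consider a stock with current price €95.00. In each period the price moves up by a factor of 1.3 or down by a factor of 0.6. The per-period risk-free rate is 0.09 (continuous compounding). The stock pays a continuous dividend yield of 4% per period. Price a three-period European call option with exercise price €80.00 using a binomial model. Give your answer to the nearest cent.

Per-period risk-free factor R = e^0.09 = 1.0942; dividend-adjusted growth = e^(0.09−0.04) = 1.0513.
Risk-neutral probability p = (1.0513 − 0.6)/(1.3 − 0.6) = 0.4513/0.7000 = 0.6447
Terminal stock prices: S_uuu = 208.7, S_uud = 96.33, S_udd = 44.46, S_ddd = 20.52
Terminal payoffs (S − K): max(128.7, 0) = 128.7, max(16.33, 0) = 16.33, max(-35.54, 0) = 0, max(-59.48, 0) = 0
Node uu (S = 160.6): V_uu = e^(−0.09)·[0.6447·128.7150 + 0.3553·16.3300] = 81.1402
Node ud (S = 74.1): V_ud = e^(−0.09)·[0.6447·16.3300 + 0.3553·0.0000] = 9.6214
Node dd (S = 34.2): V_dd = e^(−0.09)·[0.6447·0.0000 + 0.3553·0.0000] = 0.0000
Node u (S = 123.5): V_u = e^(−0.09)·[0.6447·81.1402 + 0.3553·9.6214] = 50.9313
Node d (S = 57): V_d = e^(−0.09)·[0.6447·9.6214 + 0.3553·0.0000] = 5.6688
Node 0 (S = 95): V_0 = e^(−0.09)·[0.6447·50.9313 + 0.3553·5.6688] = 31.8489

€31.85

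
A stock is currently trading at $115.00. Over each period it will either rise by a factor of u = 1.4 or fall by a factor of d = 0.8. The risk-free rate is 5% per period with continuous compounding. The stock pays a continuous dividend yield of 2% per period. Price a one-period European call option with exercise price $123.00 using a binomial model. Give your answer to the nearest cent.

$13.88

Per-period risk-free factor R = e^0.05 = 1.0513; dividend-adjusted growth = e^(0.05−0.02) = 1.0305.
Risk-neutral probability p = (1.0305 − 0.8)/(1.4 − 0.8) = 0.2305/0.6000 = 0.3841
Terminal stock prices: S_u = 161, S_d = 92
Terminal payoffs (S − K): max(38, 0) = 38, max(-31, 0) = 0
Node 0 (S = 115): V_0 = e^(−0.05)·[0.3841·38.0000 + 0.6159·0.0000] = 13.8836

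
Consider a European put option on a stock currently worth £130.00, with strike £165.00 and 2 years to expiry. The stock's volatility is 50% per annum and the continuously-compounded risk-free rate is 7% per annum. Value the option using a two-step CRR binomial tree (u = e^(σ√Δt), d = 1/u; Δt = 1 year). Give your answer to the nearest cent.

CRR parameters: u = e^(σ√Δt) = e^(0.5·√1) = 1.6487, d = 1/u = 0.6065
Per-period rate: rΔt = 0.07·1 = 0.07, so R = e^0.07 = 1.0725
Risk-neutral probability p = (e^0.07 − 0.6065)/(1.6487 − 0.6065) = 0.4660/1.0422 = 0.4471
Terminal stock prices: S_uu = 353.4, S_ud = 130, S_dd = 47.82
Terminal payoffs (K − S): max(-188.4, 0) = 0, max(35, 0) = 35, max(117.2, 0) = 117.2
Node u (S = 214.3): V_u = e^(−0.07)·[0.4471·0.0000 + 0.5529·35.0000] = 18.0428
Node d (S = 78.85): V_d = e^(−0.07)·[0.4471·35.0000 + 0.5529·117.1757] = 74.9960
Node 0 (S = 130): V_0 = e^(−0.07)·[0.4471·18.0428 + 0.5529·74.9960] = 46.1828

£46.18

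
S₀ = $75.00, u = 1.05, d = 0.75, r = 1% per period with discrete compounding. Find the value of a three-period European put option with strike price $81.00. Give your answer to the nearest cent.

$7.30

Risk-neutral probability p = (1 + 0.01 − 0.75)/(1.05 − 0.75) = 0.2600/0.3000 = 0.8667
Terminal stock prices: S_uuu = 86.82, S_uud = 62.02, S_udd = 44.3, S_ddd = 31.64
Terminal payoffs (K − S): max(-5.822, 0) = 0, max(18.98, 0) = 18.98, max(36.7, 0) = 36.7, max(49.36, 0) = 49.36
Node uu (S = 82.69): V_uu = 1/1.01·[0.8667·0.0000 + 0.1333·18.9844] = 2.5062
Node ud (S = 59.06): V_ud = 1/1.01·[0.8667·18.9844 + 0.1333·36.7031] = 21.1355
Node dd (S = 42.19): V_dd = 1/1.01·[0.8667·36.7031 + 0.1333·49.3594] = 38.0105
Node u (S = 78.75): V_u = 1/1.01·[0.8667·2.5062 + 0.1333·21.1355] = 4.9407
Node d (S = 56.25): V_d = 1/1.01·[0.8667·21.1355 + 0.1333·38.0105] = 23.1540
Node 0 (S = 75): V_0 = 1/1.01·[0.8667·4.9407 + 0.1333·23.1540] = 7.2962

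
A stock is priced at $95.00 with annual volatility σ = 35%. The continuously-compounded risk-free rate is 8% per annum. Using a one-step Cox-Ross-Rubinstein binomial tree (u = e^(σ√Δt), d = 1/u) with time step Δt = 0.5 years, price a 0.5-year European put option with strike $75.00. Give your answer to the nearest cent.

CRR parameters: u = e^(σ√Δt) = e^(0.35·√0.5) = 1.2808, d = 1/u = 0.7808
Per-period rate: rΔt = 0.08·0.5 = 0.04, so R = e^0.04 = 1.0408
Risk-neutral probability p = (e^0.04 − 0.7808)/(1.2808 − 0.7808) = 0.2601/0.5000 = 0.5201
Terminal stock prices: S_u = 121.7, S_d = 74.17
Terminal payoffs (K − S): max(-46.68, 0) = 0, max(0.8278, 0) = 0.8278
Node 0 (S = 95): V_0 = e^(−0.04)·[0.5201·0.0000 + 0.4799·0.8278] = 0.3817

$0.38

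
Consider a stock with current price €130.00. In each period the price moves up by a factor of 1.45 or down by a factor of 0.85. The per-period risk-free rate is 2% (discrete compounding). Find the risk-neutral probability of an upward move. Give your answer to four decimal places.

p = 0.2833

Risk-neutral probability p = (1 + 0.02 − 0.85)/(1.45 − 0.85) = 0.1700/0.6000 = 0.2833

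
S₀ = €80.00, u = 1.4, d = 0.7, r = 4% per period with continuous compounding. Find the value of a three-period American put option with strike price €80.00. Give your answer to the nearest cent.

€15.63

Risk-neutral probability p = (e^0.04 − 0.7)/(1.4 − 0.7) = 0.3408/0.7000 = 0.4869
Terminal stock prices: S_uuu = 219.5, S_uud = 109.8, S_udd = 54.88, S_ddd = 27.44
Terminal payoffs (K − S): max(-139.5, 0) = 0, max(-29.76, 0) = 0, max(25.12, 0) = 25.12, max(52.56, 0) = 52.56
Node uu (S = 156.8): continuation = e^(−0.04)·[0.4869·0.0000 + 0.5131·0.0000] = 0.0000; exercise value = 0.0000 ≤ continuation, so V_uu = 0.0000
Node ud (S = 78.4): continuation = e^(−0.04)·[0.4869·0.0000 + 0.5131·25.1200] = 12.3843; exercise value = 1.6000 ≤ continuation, so V_ud = 12.3843
Node dd (S = 39.2): continuation = e^(−0.04)·[0.4869·25.1200 + 0.5131·52.5600] = 37.6632; exercise value = 40.8000 > continuation, so V_dd = 40.8000 (exercise)
Node u (S = 112): continuation = e^(−0.04)·[0.4869·0.0000 + 0.5131·12.3843] = 6.1056; exercise value = 0.0000 ≤ continuation, so V_u = 6.1056
Node d (S = 56): continuation = e^(−0.04)·[0.4869·12.3843 + 0.5131·40.8000] = 25.9079; exercise value = 24.0000 ≤ continuation, so V_d = 25.9079
Node 0 (S = 80): continuation = e^(−0.04)·[0.4869·6.1056 + 0.5131·25.9079] = 15.6289; exercise value = 0.0000 ≤ continuation, so V_0 = 15.6289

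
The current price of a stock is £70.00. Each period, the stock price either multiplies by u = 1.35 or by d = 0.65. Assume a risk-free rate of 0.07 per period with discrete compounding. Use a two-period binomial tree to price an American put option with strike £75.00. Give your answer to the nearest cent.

£13.87

Risk-neutral probability p = (1 + 0.07 − 0.65)/(1.35 − 0.65) = 0.4200/0.7000 = 0.6000
Terminal stock prices: S_uu = 127.6, S_ud = 61.43, S_dd = 29.58
Terminal payoffs (K − S): max(-52.58, 0) = 0, max(13.57, 0) = 13.57, max(45.42, 0) = 45.42
Node u (S = 94.5): continuation = 1/1.07·[0.6000·0.0000 + 0.4000·13.5750] = 5.0748; exercise value = 0.0000 ≤ continuation, so V_u = 5.0748
Node d (S = 45.5): continuation = 1/1.07·[0.6000·13.5750 + 0.4000·45.4250] = 24.5935; exercise value = 29.5000 > continuation, so V_d = 29.5000 (exercise)
Node 0 (S = 70): continuation = 1/1.07·[0.6000·5.0748 + 0.4000·29.5000] = 13.8737; exercise value = 5.0000 ≤ continuation, so V_0 = 13.8737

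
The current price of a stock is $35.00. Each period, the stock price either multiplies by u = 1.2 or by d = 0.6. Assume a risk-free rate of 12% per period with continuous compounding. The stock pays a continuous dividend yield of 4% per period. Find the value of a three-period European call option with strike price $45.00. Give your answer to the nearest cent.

$5.64

Per-period risk-free factor R = e^0.12 = 1.1275; dividend-adjusted growth = e^(0.12−0.04) = 1.0833.
Risk-neutral probability p = (1.0833 − 0.6)/(1.2 − 0.6) = 0.4833/0.6000 = 0.8055
Terminal stock prices: S_uuu = 60.48, S_uud = 30.24, S_udd = 15.12, S_ddd = 7.56
Terminal payoffs (S − K): max(15.48, 0) = 15.48, max(-14.76, 0) = 0, max(-29.88, 0) = 0, max(-37.44, 0) = 0
Node uu (S = 50.4): V_uu = e^(−0.12)·[0.8055·15.4800 + 0.1945·0.0000] = 11.0588
Node ud (S = 25.2): V_ud = e^(−0.12)·[0.8055·0.0000 + 0.1945·0.0000] = 0.0000
Node dd (S = 12.6): V_dd = e^(−0.12)·[0.8055·0.0000 + 0.1945·0.0000] = 0.0000
Node u (S = 42): V_u = e^(−0.12)·[0.8055·11.0588 + 0.1945·0.0000] = 7.9004
Node d (S = 21): V_d = e^(−0.12)·[0.8055·0.0000 + 0.1945·0.0000] = 0.0000
Node 0 (S = 35): V_0 = e^(−0.12)·[0.8055·7.9004 + 0.1945·0.0000] = 5.6440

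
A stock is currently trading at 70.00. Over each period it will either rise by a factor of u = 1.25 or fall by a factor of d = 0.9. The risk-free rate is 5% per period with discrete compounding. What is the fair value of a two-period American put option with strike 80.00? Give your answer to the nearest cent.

Risk-neutral probability p = (1 + 0.05 − 0.9)/(1.25 − 0.9) = 0.1500/0.3500 = 0.4286
Terminal stock prices: S_uu = 109.4, S_ud = 78.75, S_dd = 56.7
Terminal payoffs (K − S): max(-29.38, 0) = 0, max(1.25, 0) = 1.25, max(23.3, 0) = 23.3
Node u (S = 87.5): continuation = 1/1.05·[0.4286·0.0000 + 0.5714·1.2500] = 0.6803; exercise value = 0.0000 ≤ continuation, so V_u = 0.6803
Node d (S = 63): continuation = 1/1.05·[0.4286·1.2500 + 0.5714·23.3000] = 13.1905; exercise value = 17.0000 > continuation, so V_d = 17.0000 (exercise)
Node 0 (S = 70): continuation = 1/1.05·[0.4286·0.6803 + 0.5714·17.0000] = 9.5294; exercise value = 10.0000 > continuation, so V_0 = 10.0000 (exercise)

10.00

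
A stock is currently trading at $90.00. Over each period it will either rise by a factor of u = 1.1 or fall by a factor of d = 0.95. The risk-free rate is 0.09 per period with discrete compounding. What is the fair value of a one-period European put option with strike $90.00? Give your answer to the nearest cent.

Risk-neutral probability p = (1 + 0.09 − 0.95)/(1.1 − 0.95) = 0.1400/0.1500 = 0.9333
Terminal stock prices: S_u = 99, S_d = 85.5
Terminal payoffs (K − S): max(-9, 0) = 0, max(4.5, 0) = 4.5
Node 0 (S = 90): V_0 = 1/1.09·[0.9333·0.0000 + 0.0667·4.5000] = 0.2752

$0.28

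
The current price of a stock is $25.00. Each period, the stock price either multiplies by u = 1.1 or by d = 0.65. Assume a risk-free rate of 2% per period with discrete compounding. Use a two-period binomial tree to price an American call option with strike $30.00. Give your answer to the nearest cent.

Risk-neutral probability p = (1 + 0.02 − 0.65)/(1.1 − 0.65) = 0.3700/0.4500 = 0.8222
Terminal stock prices: S_uu = 30.25, S_ud = 17.88, S_dd = 10.56
Terminal payoffs (S − K): max(0.25, 0) = 0.25, max(-12.12, 0) = 0, max(-19.44, 0) = 0
Node u (S = 27.5): continuation = 1/1.02·[0.8222·0.2500 + 0.1778·0.0000] = 0.2015; exercise value = 0.0000 ≤ continuation, so V_u = 0.2015
Node d (S = 16.25): continuation = 1/1.02·[0.8222·0.0000 + 0.1778·0.0000] = 0.0000; exercise value = 0.0000 ≤ continuation, so V_d = 0.0000
Node 0 (S = 25): continuation = 1/1.02·[0.8222·0.2015 + 0.1778·0.0000] = 0.1624; exercise value = 0.0000 ≤ continuation, so V_0 = 0.1624

$0.16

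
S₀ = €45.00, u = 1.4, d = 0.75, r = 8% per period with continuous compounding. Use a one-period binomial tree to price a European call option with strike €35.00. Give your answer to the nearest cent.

Risk-neutral probability p = (e^0.08 − 0.75)/(1.4 − 0.75) = 0.3333/0.6500 = 0.5127
Terminal stock prices: S_u = 63, S_d = 33.75
Terminal payoffs (S − K): max(28, 0) = 28, max(-1.25, 0) = 0
Node 0 (S = 45): V_0 = e^(−0.08)·[0.5127·28.0000 + 0.4873·0.0000] = 13.2532

€13.25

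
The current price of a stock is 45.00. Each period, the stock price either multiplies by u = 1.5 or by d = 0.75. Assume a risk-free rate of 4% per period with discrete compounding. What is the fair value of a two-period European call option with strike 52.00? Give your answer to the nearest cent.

6.81

Risk-neutral probability p = (1 + 0.04 − 0.75)/(1.5 − 0.75) = 0.2900/0.7500 = 0.3867
Terminal stock prices: S_uu = 101.2, S_ud = 50.62, S_dd = 25.31
Terminal payoffs (S − K): max(49.25, 0) = 49.25, max(-1.375, 0) = 0, max(-26.69, 0) = 0
Node u (S = 67.5): V_u = 1/1.04·[0.3867·49.2500 + 0.6133·0.0000] = 18.3109
Node d (S = 33.75): V_d = 1/1.04·[0.3867·0.0000 + 0.6133·0.0000] = 0.0000
Node 0 (S = 45): V_0 = 1/1.04·[0.3867·18.3109 + 0.6133·0.0000] = 6.8079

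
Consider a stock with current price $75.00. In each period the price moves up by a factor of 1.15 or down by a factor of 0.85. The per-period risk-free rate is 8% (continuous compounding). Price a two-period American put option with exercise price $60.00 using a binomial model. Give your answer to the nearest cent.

Risk-neutral probability p = (e^0.08 − 0.85)/(1.15 − 0.85) = 0.2333/0.3000 = 0.7776
Terminal stock prices: S_uu = 99.19, S_ud = 73.31, S_dd = 54.19
Terminal payoffs (K − S): max(-39.19, 0) = 0, max(-13.31, 0) = 0, max(5.813, 0) = 5.813
Node u (S = 86.25): continuation = e^(−0.08)·[0.7776·0.0000 + 0.2224·0.0000] = 0.0000; exercise value = 0.0000 ≤ continuation, so V_u = 0.0000
Node d (S = 63.75): continuation = e^(−0.08)·[0.7776·0.0000 + 0.2224·5.8125] = 1.1932; exercise value = 0.0000 ≤ continuation, so V_d = 1.1932
Node 0 (S = 75): continuation = e^(−0.08)·[0.7776·0.0000 + 0.2224·1.1932] = 0.2449; exercise value = 0.0000 ≤ continuation, so V_0 = 0.2449

$0.24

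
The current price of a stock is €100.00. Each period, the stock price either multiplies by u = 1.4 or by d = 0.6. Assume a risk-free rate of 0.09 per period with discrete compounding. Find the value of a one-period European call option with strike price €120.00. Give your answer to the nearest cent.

Risk-neutral probability p = (1 + 0.09 − 0.6)/(1.4 − 0.6) = 0.4900/0.8000 = 0.6125
Terminal stock prices: S_u = 140, S_d = 60
Terminal payoffs (S − K): max(20, 0) = 20, max(-60, 0) = 0
Node 0 (S = 100): V_0 = 1/1.09·[0.6125·20.0000 + 0.3875·0.0000] = 11.2385

€11.24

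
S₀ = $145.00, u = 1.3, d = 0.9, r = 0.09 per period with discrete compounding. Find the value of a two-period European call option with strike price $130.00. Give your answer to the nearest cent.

$38.49

Risk-neutral probability p = (1 + 0.09 − 0.9)/(1.3 − 0.9) = 0.1900/0.4000 = 0.4750
Terminal stock prices: S_uu = 245.1, S_ud = 169.7, S_dd = 117.5
Terminal payoffs (S − K): max(115.1, 0) = 115.1, max(39.65, 0) = 39.65, max(-12.55, 0) = 0
Node u (S = 188.5): V_u = 1/1.09·[0.4750·115.0500 + 0.5250·39.6500] = 69.2339
Node d (S = 130.5): V_d = 1/1.09·[0.4750·39.6500 + 0.5250·0.0000] = 17.2787
Node 0 (S = 145): V_0 = 1/1.09·[0.4750·69.2339 + 0.5250·17.2787] = 38.4931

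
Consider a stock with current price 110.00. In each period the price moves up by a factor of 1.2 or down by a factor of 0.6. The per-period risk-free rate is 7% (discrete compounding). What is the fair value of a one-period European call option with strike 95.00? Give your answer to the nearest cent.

27.09

Risk-neutral probability p = (1 + 0.07 − 0.6)/(1.2 − 0.6) = 0.4700/0.6000 = 0.7833
Terminal stock prices: S_u = 132, S_d = 66
Terminal payoffs (S − K): max(37, 0) = 37, max(-29, 0) = 0
Node 0 (S = 110): V_0 = 1/1.07·[0.7833·37.0000 + 0.2167·0.0000] = 27.0872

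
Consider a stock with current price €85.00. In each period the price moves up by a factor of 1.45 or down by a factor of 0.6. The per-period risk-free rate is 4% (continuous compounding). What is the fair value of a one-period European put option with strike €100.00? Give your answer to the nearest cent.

Risk-neutral probability p = (e^0.04 − 0.6)/(1.45 − 0.6) = 0.4408/0.8500 = 0.5186
Terminal stock prices: S_u = 123.2, S_d = 51
Terminal payoffs (K − S): max(-23.25, 0) = 0, max(49, 0) = 49
Node 0 (S = 85): V_0 = e^(−0.04)·[0.5186·0.0000 + 0.4814·49.0000] = 22.6636

€22.66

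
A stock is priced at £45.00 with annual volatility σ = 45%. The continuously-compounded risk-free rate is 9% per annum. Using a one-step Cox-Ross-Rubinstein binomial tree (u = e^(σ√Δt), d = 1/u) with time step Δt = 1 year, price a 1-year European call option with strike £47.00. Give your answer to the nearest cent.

CRR parameters: u = e^(σ√Δt) = e^(0.45·√1) = 1.5683, d = 1/u = 0.6376
Per-period rate: rΔt = 0.09·1 = 0.09, so R = e^0.09 = 1.0942
Risk-neutral probability p = (e^0.09 − 0.6376)/(1.5683 − 0.6376) = 0.4565/0.9307 = 0.4905
Terminal stock prices: S_u = 70.57, S_d = 28.69
Terminal payoffs (S − K): max(23.57, 0) = 23.57, max(-18.31, 0) = 0
Node 0 (S = 45): V_0 = e^(−0.09)·[0.4905·23.5740 + 0.5095·0.0000] = 10.5689

£10.57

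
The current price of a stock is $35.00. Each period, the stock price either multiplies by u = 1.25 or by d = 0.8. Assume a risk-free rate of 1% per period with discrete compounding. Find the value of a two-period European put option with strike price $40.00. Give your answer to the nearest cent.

Risk-neutral probability p = (1 + 0.01 − 0.8)/(1.25 − 0.8) = 0.2100/0.4500 = 0.4667
Terminal stock prices: S_uu = 54.69, S_ud = 35, S_dd = 22.4
Terminal payoffs (K − S): max(-14.69, 0) = 0, max(5, 0) = 5, max(17.6, 0) = 17.6
Node u (S = 43.75): V_u = 1/1.01·[0.4667·0.0000 + 0.5333·5.0000] = 2.6403
Node d (S = 28): V_d = 1/1.01·[0.4667·5.0000 + 0.5333·17.6000] = 11.6040
Node 0 (S = 35): V_0 = 1/1.01·[0.4667·2.6403 + 0.5333·11.6040] = 7.3474

$7.35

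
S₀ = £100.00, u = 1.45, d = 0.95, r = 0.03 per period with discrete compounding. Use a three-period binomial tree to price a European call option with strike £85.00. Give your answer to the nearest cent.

Risk-neutral probability p = (1 + 0.03 − 0.95)/(1.45 − 0.95) = 0.0800/0.5000 = 0.1600
Terminal stock prices: S_uuu = 304.9, S_uud = 199.7, S_udd = 130.9, S_ddd = 85.74
Terminal payoffs (S − K): max(219.9, 0) = 219.9, max(114.7, 0) = 114.7, max(45.86, 0) = 45.86, max(0.7375, 0) = 0.7375
Node uu (S = 210.2): V_uu = 1/1.03·[0.1600·219.8625 + 0.8400·114.7375] = 127.7257
Node ud (S = 137.8): V_ud = 1/1.03·[0.1600·114.7375 + 0.8400·45.8625] = 55.2257
Node dd (S = 90.25): V_dd = 1/1.03·[0.1600·45.8625 + 0.8400·0.7375] = 7.7257
Node u (S = 145): V_u = 1/1.03·[0.1600·127.7257 + 0.8400·55.2257] = 64.8793
Node d (S = 95): V_d = 1/1.03·[0.1600·55.2257 + 0.8400·7.7257] = 14.8793
Node 0 (S = 100): V_0 = 1/1.03·[0.1600·64.8793 + 0.8400·14.8793] = 22.2130

£22.21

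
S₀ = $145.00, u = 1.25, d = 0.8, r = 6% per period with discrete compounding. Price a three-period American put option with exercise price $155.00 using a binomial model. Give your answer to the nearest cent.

Risk-neutral probability p = (1 + 0.06 − 0.8)/(1.25 − 0.8) = 0.2600/0.4500 = 0.5778
Terminal stock prices: S_uuu = 283.2, S_uud = 181.2, S_udd = 116, S_ddd = 74.24
Terminal payoffs (K − S): max(-128.2, 0) = 0, max(-26.25, 0) = 0, max(39, 0) = 39, max(80.76, 0) = 80.76
Node uu (S = 226.6): continuation = 1/1.06·[0.5778·0.0000 + 0.4222·0.0000] = 0.0000; exercise value = 0.0000 ≤ continuation, so V_uu = 0.0000
Node ud (S = 145): continuation = 1/1.06·[0.5778·0.0000 + 0.4222·39.0000] = 15.5346; exercise value = 10.0000 ≤ continuation, so V_ud = 15.5346
Node dd (S = 92.8): continuation = 1/1.06·[0.5778·39.0000 + 0.4222·80.7600] = 53.4264; exercise value = 62.2000 > continuation, so V_dd = 62.2000 (exercise)
Node u (S = 181.2): continuation = 1/1.06·[0.5778·0.0000 + 0.4222·15.5346] = 6.1878; exercise value = 0.0000 ≤ continuation, so V_u = 6.1878
Node d (S = 116): continuation = 1/1.06·[0.5778·15.5346 + 0.4222·62.2000] = 33.2432; exercise value = 39.0000 > continuation, so V_d = 39.0000 (exercise)
Node 0 (S = 145): continuation = 1/1.06·[0.5778·6.1878 + 0.4222·39.0000] = 18.9074; exercise value = 10.0000 ≤ continuation, so V_0 = 18.9074

$18.91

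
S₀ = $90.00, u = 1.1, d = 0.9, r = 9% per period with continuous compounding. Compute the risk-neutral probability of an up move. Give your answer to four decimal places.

p = 0.9709

Risk-neutral probability p = (e^0.09 − 0.9)/(1.1 − 0.9) = 0.1942/0.2000 = 0.9709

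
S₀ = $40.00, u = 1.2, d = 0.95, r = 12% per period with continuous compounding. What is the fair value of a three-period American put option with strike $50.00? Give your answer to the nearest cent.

Risk-neutral probability p = (e^0.12 − 0.95)/(1.2 − 0.95) = 0.1775/0.2500 = 0.7100
Terminal stock prices: S_uuu = 69.12, S_uud = 54.72, S_udd = 43.32, S_ddd = 34.29
Terminal payoffs (K − S): max(-19.12, 0) = 0, max(-4.72, 0) = 0, max(6.68, 0) = 6.68, max(15.71, 0) = 15.71
Node uu (S = 57.6): continuation = e^(−0.12)·[0.7100·0.0000 + 0.2900·0.0000] = 0.0000; exercise value = 0.0000 ≤ continuation, so V_uu = 0.0000
Node ud (S = 45.6): continuation = e^(−0.12)·[0.7100·0.0000 + 0.2900·6.6800] = 1.7182; exercise value = 4.4000 > continuation, so V_ud = 4.4000 (exercise)
Node dd (S = 36.1): continuation = e^(−0.12)·[0.7100·6.6800 + 0.2900·15.7050] = 8.2460; exercise value = 13.9000 > continuation, so V_dd = 13.9000 (exercise)
Node u (S = 48): continuation = e^(−0.12)·[0.7100·0.0000 + 0.2900·4.4000] = 1.1318; exercise value = 2.0000 > continuation, so V_u = 2.0000 (exercise)
Node d (S = 38): continuation = e^(−0.12)·[0.7100·4.4000 + 0.2900·13.9000] = 6.3460; exercise value = 12.0000 > continuation, so V_d = 12.0000 (exercise)
Node 0 (S = 40): continuation = e^(−0.12)·[0.7100·2.0000 + 0.2900·12.0000] = 4.3460; exercise value = 10.0000 > continuation, so V_0 = 10.0000 (exercise)

$10.00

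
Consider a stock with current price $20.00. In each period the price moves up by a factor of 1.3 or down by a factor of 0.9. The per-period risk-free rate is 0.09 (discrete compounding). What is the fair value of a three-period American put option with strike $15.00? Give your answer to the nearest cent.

$0.05

Risk-neutral probability p = (1 + 0.09 − 0.9)/(1.3 − 0.9) = 0.1900/0.4000 = 0.4750
Terminal stock prices: S_uuu = 43.94, S_uud = 30.42, S_udd = 21.06, S_ddd = 14.58
Terminal payoffs (K − S): max(-28.94, 0) = 0, max(-15.42, 0) = 0, max(-6.06, 0) = 0, max(0.42, 0) = 0.42
Node uu (S = 33.8): continuation = 1/1.09·[0.4750·0.0000 + 0.5250·0.0000] = 0.0000; exercise value = 0.0000 ≤ continuation, so V_uu = 0.0000
Node ud (S = 23.4): continuation = 1/1.09·[0.4750·0.0000 + 0.5250·0.0000] = 0.0000; exercise value = 0.0000 ≤ continuation, so V_ud = 0.0000
Node dd (S = 16.2): continuation = 1/1.09·[0.4750·0.0000 + 0.5250·0.4200] = 0.2023; exercise value = 0.0000 ≤ continuation, so V_dd = 0.2023
Node u (S = 26): continuation = 1/1.09·[0.4750·0.0000 + 0.5250·0.0000] = 0.0000; exercise value = 0.0000 ≤ continuation, so V_u = 0.0000
Node d (S = 18): continuation = 1/1.09·[0.4750·0.0000 + 0.5250·0.2023] = 0.0974; exercise value = 0.0000 ≤ continuation, so V_d = 0.0974
Node 0 (S = 20): continuation = 1/1.09·[0.4750·0.0000 + 0.5250·0.0974] = 0.0469; exercise value = 0.0000 ≤ continuation, so V_0 = 0.0469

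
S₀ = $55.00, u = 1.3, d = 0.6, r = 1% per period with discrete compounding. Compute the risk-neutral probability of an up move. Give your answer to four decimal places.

Risk-neutral probability p = (1 + 0.01 − 0.6)/(1.3 − 0.6) = 0.4100/0.7000 = 0.5857

p = 0.5857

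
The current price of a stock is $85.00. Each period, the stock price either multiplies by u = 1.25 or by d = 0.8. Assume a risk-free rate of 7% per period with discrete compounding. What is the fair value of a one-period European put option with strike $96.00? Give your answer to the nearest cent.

$10.47

Risk-neutral probability p = (1 + 0.07 − 0.8)/(1.25 − 0.8) = 0.2700/0.4500 = 0.6000
Terminal stock prices: S_u = 106.2, S_d = 68
Terminal payoffs (K − S): max(-10.25, 0) = 0, max(28, 0) = 28
Node 0 (S = 85): V_0 = 1/1.07·[0.6000·0.0000 + 0.4000·28.0000] = 10.4673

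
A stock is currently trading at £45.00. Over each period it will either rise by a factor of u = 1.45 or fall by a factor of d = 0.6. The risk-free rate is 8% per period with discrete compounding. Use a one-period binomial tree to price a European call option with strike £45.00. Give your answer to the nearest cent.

£10.59

Risk-neutral probability p = (1 + 0.08 − 0.6)/(1.45 − 0.6) = 0.4800/0.8500 = 0.5647
Terminal stock prices: S_u = 65.25, S_d = 27
Terminal payoffs (S − K): max(20.25, 0) = 20.25, max(-18, 0) = 0
Node 0 (S = 45): V_0 = 1/1.08·[0.5647·20.2500 + 0.4353·0.0000] = 10.5882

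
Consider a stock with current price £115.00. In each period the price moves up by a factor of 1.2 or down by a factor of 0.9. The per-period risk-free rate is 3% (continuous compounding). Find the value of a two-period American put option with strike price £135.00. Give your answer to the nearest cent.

Risk-neutral probability p = (e^0.03 − 0.9)/(1.2 − 0.9) = 0.1305/0.3000 = 0.4348
Terminal stock prices: S_uu = 165.6, S_ud = 124.2, S_dd = 93.15
Terminal payoffs (K − S): max(-30.6, 0) = 0, max(10.8, 0) = 10.8, max(41.85, 0) = 41.85
Node u (S = 138): continuation = e^(−0.03)·[0.4348·0.0000 + 0.5652·10.8000] = 5.9232; exercise value = 0.0000 ≤ continuation, so V_u = 5.9232
Node d (S = 103.5): continuation = e^(−0.03)·[0.4348·10.8000 + 0.5652·41.8500] = 27.5101; exercise value = 31.5000 > continuation, so V_d = 31.5000 (exercise)
Node 0 (S = 115): continuation = e^(−0.03)·[0.4348·5.9232 + 0.5652·31.5000] = 19.7757; exercise value = 20.0000 > continuation, so V_0 = 20.0000 (exercise)

£20.00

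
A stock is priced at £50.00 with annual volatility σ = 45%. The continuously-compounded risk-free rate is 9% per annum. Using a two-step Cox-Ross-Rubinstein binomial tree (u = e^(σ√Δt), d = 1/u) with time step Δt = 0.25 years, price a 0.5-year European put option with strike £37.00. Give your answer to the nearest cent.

£1.25

CRR parameters: u = e^(σ√Δt) = e^(0.45·√0.25) = 1.2523, d = 1/u = 0.7985
Per-period rate: rΔt = 0.09·0.25 = 0.0225, so R = e^0.0225 = 1.0228
Risk-neutral probability p = (e^0.0225 − 0.7985)/(1.2523 − 0.7985) = 0.2242/0.4538 = 0.4941
Terminal stock prices: S_uu = 78.42, S_ud = 50, S_dd = 31.88
Terminal payoffs (K − S): max(-41.42, 0) = 0, max(-13, 0) = 0, max(5.119, 0) = 5.119
Node u (S = 62.62): V_u = e^(−0.0225)·[0.4941·0.0000 + 0.5059·0.0000] = 0.0000
Node d (S = 39.93): V_d = e^(−0.0225)·[0.4941·0.0000 + 0.5059·5.1186] = 2.5317
Node 0 (S = 50): V_0 = e^(−0.0225)·[0.4941·0.0000 + 0.5059·2.5317] = 1.2522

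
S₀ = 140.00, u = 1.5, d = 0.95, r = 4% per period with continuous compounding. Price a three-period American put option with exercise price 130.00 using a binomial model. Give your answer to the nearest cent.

5.14

Risk-neutral probability p = (e^0.04 − 0.95)/(1.5 − 0.95) = 0.0908/0.5500 = 0.1651
Terminal stock prices: S_uuu = 472.5, S_uud = 299.2, S_udd = 189.5, S_ddd = 120
Terminal payoffs (K − S): max(-342.5, 0) = 0, max(-169.2, 0) = 0, max(-59.53, 0) = 0, max(9.968, 0) = 9.968
Node uu (S = 315): continuation = e^(−0.04)·[0.1651·0.0000 + 0.8349·0.0000] = 0.0000; exercise value = 0.0000 ≤ continuation, so V_uu = 0.0000
Node ud (S = 199.5): continuation = e^(−0.04)·[0.1651·0.0000 + 0.8349·0.0000] = 0.0000; exercise value = 0.0000 ≤ continuation, so V_ud = 0.0000
Node dd (S = 126.3): continuation = e^(−0.04)·[0.1651·0.0000 + 0.8349·9.9675] = 7.9955; exercise value = 3.6500 ≤ continuation, so V_dd = 7.9955
Node u (S = 210): continuation = e^(−0.04)·[0.1651·0.0000 + 0.8349·0.0000] = 0.0000; exercise value = 0.0000 ≤ continuation, so V_u = 0.0000
Node d (S = 133): continuation = e^(−0.04)·[0.1651·0.0000 + 0.8349·7.9955] = 6.4136; exercise value = 0.0000 ≤ continuation, so V_d = 6.4136
Node 0 (S = 140): continuation = e^(−0.04)·[0.1651·0.0000 + 0.8349·6.4136] = 5.1447; exercise value = 0.0000 ≤ continuation, so V_0 = 5.1447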